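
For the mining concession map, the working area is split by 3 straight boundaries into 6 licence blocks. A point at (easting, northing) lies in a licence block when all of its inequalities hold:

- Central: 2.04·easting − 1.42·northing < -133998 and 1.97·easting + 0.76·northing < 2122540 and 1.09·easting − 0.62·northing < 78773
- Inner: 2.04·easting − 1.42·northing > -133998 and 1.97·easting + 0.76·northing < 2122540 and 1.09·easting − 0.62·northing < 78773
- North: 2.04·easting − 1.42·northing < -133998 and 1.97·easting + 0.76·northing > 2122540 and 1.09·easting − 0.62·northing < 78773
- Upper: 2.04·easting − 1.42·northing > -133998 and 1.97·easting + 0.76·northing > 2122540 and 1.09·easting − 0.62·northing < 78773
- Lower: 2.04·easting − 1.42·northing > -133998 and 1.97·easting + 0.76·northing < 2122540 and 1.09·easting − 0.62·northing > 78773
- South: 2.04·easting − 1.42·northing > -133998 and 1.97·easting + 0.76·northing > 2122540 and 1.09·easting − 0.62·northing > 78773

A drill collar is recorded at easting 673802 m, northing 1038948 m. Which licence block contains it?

2.04·673802 − 1.42·1038948 = -100750.080, which is > -133998
1.97·673802 + 0.76·1038948 = 2116990.420, which is < 2122540
1.09·673802 − 0.62·1038948 = 90296.420, which is > 78773
This sign pattern matches Lower.

Lower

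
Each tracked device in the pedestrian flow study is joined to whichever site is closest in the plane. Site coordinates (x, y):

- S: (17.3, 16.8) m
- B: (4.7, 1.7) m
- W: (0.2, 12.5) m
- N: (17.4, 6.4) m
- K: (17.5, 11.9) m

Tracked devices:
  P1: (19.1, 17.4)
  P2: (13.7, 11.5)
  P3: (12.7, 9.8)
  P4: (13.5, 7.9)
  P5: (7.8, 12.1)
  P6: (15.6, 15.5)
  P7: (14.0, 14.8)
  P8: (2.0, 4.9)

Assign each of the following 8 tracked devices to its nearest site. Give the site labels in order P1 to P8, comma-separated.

P1 → S (d²=3.60)
P2 → K (d²=14.60)
P3 → K (d²=27.45)
P4 → N (d²=17.46)
P5 → W (d²=57.92)
P6 → S (d²=4.58)
P7 → S (d²=14.89)
P8 → B (d²=17.53)

S, K, K, N, W, S, S, B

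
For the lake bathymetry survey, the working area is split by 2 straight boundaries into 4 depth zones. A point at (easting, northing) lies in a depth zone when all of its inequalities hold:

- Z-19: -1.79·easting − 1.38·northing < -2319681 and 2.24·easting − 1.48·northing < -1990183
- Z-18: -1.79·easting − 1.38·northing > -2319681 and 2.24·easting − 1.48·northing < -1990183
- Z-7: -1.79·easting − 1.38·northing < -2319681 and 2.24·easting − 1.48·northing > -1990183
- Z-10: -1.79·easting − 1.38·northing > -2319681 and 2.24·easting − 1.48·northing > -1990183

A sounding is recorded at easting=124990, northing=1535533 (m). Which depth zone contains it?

Z-19

-1.79·124990 − 1.38·1535533 = -2342767.640, which is < -2319681
2.24·124990 − 1.48·1535533 = -1992611.240, which is < -1990183
This sign pattern matches Z-19.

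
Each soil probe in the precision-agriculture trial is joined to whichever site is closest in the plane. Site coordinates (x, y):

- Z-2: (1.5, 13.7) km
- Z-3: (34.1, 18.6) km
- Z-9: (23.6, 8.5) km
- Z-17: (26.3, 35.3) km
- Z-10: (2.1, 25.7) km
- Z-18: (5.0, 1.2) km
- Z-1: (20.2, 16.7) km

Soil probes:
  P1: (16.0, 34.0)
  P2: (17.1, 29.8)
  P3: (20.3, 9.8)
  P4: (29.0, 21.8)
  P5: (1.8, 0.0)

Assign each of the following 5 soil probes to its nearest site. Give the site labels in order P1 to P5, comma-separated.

P1 → Z-17 (d²=107.78)
P2 → Z-17 (d²=114.89)
P3 → Z-9 (d²=12.58)
P4 → Z-3 (d²=36.25)
P5 → Z-18 (d²=11.68)

Z-17, Z-17, Z-9, Z-3, Z-18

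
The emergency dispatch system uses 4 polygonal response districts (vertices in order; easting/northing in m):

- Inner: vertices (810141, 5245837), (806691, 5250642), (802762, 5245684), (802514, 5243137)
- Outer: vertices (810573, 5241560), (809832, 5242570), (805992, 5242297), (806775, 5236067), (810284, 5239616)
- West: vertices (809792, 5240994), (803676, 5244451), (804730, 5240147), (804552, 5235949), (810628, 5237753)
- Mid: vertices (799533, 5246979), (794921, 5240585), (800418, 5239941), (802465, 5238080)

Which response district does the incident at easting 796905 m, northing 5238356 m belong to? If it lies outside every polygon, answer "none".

Cast a ray rightward from (796905, 5238356). For each polygon, the edges (by vertex number in listed order) whose endpoints lie on opposite sides of northing = 5238356, where each meets that height, and whether that is right or left of the point:
Inner: no edge straddles that height → 0 crossings.
Outer: 3–4 at easting≈806487.3 (right), 4–5 at easting≈809038.2 (right) → 2 crossings.
West: 3–4 at easting≈804654.1 (right), 5–1 at easting≈810472.5 (right) → 2 crossings.
Mid: 3–4 at easting≈802161.4 (right), 4–1 at easting≈802374.1 (right) → 2 crossings.
All counts are even, so the point lies outside every listed polygon.

none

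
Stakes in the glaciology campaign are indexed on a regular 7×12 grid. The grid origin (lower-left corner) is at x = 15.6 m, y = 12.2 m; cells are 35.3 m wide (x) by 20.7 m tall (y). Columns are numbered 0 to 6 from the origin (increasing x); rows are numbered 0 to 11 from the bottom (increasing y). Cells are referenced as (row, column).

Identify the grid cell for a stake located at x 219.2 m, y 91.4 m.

(3, 5)

Column index: ⌊(219.2 − 15.6) / 35.3⌋ = ⌊5.768⌋ = 5
Row offset from origin: ⌊(91.4 − 12.2) / 20.7⌋ = ⌊3.826⌋ = 3 → row 3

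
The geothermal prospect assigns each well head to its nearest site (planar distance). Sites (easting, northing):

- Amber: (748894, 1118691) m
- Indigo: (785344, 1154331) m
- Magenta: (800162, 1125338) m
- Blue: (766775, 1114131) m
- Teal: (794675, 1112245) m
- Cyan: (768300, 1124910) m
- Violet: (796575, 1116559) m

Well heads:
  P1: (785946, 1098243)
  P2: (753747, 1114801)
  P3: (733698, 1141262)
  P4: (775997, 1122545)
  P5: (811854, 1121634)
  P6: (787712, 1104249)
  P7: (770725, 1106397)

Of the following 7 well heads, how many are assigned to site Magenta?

1

P1 → Teal
P2 → Amber
P3 → Amber
P4 → Cyan
P5 → Magenta
P6 → Teal
P7 → Blue
1 of the 7 goes to Magenta.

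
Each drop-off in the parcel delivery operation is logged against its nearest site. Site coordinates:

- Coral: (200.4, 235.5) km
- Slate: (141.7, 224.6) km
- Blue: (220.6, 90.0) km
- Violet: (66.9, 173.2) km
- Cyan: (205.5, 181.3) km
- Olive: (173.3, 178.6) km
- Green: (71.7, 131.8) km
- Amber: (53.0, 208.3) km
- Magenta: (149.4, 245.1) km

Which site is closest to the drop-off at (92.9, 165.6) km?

Squared distances to each site:
Coral: 16442.260; Slate: 5862.440; Blue: 22022.650; Violet: 733.760; Cyan: 12925.250; Olive: 6633.160; Green: 1591.880; Amber: 3415.300; Magenta: 9512.500.
Minimum at Violet.

Violet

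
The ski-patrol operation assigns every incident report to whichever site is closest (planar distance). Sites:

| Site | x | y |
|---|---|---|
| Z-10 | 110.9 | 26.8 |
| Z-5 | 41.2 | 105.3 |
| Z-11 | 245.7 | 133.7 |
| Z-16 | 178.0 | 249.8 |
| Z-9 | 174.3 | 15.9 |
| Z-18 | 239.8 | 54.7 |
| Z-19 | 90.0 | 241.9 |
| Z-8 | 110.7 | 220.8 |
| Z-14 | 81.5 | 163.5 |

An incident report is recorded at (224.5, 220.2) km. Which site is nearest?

Z-16

Squared distances to each site:
Z-10: 50308.520; Z-5: 46800.900; Z-11: 7931.690; Z-16: 3038.410; Z-9: 44258.530; Z-18: 27624.340; Z-19: 18561.140; Z-8: 12950.800; Z-14: 23663.890.
Minimum at Z-16.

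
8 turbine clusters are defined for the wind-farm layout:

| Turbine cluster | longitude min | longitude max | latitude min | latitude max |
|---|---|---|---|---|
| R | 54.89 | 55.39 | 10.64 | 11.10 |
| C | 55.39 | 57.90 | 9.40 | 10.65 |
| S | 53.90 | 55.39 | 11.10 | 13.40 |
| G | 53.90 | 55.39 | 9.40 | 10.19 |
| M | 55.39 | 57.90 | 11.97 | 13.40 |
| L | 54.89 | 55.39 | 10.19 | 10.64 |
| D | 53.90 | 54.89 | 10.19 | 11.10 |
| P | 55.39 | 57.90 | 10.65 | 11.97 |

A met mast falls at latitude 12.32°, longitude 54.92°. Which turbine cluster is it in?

S

The point has longitude = 54.92 and latitude = 12.32.
Only S satisfies 53.90 ≤ longitude ≤ 55.39 and 11.10 ≤ latitude ≤ 13.40.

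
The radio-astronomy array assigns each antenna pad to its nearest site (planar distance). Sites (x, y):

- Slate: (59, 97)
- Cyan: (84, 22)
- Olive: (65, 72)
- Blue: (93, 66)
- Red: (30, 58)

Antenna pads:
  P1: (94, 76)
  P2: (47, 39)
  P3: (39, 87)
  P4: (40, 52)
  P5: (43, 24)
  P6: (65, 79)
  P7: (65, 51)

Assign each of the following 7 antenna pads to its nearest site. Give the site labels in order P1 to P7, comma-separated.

P1 → Blue (d²=101.00)
P2 → Red (d²=650.00)
P3 → Slate (d²=500.00)
P4 → Red (d²=136.00)
P5 → Red (d²=1325.00)
P6 → Olive (d²=49.00)
P7 → Olive (d²=441.00)

Blue, Red, Slate, Red, Red, Olive, Olive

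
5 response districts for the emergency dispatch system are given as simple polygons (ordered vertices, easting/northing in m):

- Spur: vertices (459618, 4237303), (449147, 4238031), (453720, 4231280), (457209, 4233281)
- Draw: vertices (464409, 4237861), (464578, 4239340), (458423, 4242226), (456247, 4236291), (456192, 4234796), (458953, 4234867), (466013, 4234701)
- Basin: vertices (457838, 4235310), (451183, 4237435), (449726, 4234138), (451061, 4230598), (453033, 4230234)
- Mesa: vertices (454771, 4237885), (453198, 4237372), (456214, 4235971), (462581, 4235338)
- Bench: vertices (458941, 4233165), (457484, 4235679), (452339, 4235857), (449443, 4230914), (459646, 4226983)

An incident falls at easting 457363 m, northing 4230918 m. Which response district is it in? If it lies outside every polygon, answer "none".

Bench

Cast a ray rightward from (457363, 4230918). For each polygon, the edges (by vertex number in listed order) whose endpoints lie on opposite sides of northing = 4230918, where each meets that height, and whether that is right or left of the point:
Spur: no edge straddles that height → 0 crossings.
Draw: no edge straddles that height → 0 crossings.
Basin: 3–4 at easting≈450940.3 (left), 5–1 at easting≈453680.5 (left) → 0 crossings.
Mesa: no edge straddles that height → 0 crossings.
Bench: 3–4 at easting≈449445.3 (left), 5–1 at easting≈459197.2 (right) → 1 crossing.
Only Bench has an odd count, so the point is inside Bench.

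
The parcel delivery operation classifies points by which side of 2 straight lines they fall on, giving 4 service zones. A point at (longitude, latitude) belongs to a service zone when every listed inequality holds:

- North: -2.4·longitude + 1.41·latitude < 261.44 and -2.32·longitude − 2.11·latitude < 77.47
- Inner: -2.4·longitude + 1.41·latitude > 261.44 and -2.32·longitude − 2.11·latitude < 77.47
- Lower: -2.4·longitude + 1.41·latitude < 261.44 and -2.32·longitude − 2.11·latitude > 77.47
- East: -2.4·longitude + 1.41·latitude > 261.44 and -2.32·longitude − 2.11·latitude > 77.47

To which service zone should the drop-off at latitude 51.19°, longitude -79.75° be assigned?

-2.4·-79.75 + 1.41·51.19 = 263.578, which is > 261.44
-2.32·-79.75 − 2.11·51.19 = 77.009, which is < 77.47
This sign pattern matches Inner.

Inner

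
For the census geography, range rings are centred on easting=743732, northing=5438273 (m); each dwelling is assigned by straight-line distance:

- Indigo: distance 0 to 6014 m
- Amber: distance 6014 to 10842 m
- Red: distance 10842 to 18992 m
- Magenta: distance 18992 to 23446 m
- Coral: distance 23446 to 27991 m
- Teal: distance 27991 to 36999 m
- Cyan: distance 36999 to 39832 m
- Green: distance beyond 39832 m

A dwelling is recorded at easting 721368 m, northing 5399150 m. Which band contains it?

Distance = √((721368−743732)² + (5399150−5438273)²) = √(500148496.000 + 1530609129.000) = 45063.928 m.
39832 ≤ 45063.928 < ∞ → Green.

Green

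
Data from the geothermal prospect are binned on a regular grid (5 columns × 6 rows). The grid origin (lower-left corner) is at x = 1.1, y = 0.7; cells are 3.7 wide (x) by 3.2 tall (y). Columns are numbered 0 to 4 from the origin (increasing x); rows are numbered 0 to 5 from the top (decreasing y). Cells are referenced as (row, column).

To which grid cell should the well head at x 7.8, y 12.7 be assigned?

(2, 1)

Column index: ⌊(7.8 − 1.1) / 3.7⌋ = ⌊1.811⌋ = 1
Row offset from origin: ⌊(12.7 − 0.7) / 3.2⌋ = ⌊3.750⌋ = 3 → row 2 (counted from top)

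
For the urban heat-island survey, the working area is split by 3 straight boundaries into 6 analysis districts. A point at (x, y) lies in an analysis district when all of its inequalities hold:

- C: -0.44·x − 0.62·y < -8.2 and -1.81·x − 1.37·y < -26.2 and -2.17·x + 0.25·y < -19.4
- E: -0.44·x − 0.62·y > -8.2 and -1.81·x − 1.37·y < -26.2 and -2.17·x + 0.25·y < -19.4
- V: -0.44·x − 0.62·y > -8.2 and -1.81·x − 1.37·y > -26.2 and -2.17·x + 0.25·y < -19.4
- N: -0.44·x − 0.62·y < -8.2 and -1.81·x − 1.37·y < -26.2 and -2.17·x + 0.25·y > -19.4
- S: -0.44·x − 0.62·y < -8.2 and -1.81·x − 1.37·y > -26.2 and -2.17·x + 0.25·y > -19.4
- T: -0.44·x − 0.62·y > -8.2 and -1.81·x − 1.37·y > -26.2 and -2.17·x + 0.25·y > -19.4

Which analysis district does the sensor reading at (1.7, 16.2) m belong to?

S

-0.44·1.7 − 0.62·16.2 = -10.792, which is < -8.2
-1.81·1.7 − 1.37·16.2 = -25.271, which is > -26.2
-2.17·1.7 + 0.25·16.2 = 0.361, which is > -19.4
This sign pattern matches S.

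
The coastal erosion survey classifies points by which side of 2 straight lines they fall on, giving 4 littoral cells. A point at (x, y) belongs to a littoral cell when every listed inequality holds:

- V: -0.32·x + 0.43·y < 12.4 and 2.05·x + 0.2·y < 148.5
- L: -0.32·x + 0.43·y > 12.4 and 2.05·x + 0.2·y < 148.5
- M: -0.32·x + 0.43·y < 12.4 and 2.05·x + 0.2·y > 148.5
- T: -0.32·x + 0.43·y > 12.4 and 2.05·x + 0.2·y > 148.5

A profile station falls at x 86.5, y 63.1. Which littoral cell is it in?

-0.32·86.5 + 0.43·63.1 = -0.547, which is < 12.4
2.05·86.5 + 0.2·63.1 = 189.945, which is > 148.5
This sign pattern matches M.

M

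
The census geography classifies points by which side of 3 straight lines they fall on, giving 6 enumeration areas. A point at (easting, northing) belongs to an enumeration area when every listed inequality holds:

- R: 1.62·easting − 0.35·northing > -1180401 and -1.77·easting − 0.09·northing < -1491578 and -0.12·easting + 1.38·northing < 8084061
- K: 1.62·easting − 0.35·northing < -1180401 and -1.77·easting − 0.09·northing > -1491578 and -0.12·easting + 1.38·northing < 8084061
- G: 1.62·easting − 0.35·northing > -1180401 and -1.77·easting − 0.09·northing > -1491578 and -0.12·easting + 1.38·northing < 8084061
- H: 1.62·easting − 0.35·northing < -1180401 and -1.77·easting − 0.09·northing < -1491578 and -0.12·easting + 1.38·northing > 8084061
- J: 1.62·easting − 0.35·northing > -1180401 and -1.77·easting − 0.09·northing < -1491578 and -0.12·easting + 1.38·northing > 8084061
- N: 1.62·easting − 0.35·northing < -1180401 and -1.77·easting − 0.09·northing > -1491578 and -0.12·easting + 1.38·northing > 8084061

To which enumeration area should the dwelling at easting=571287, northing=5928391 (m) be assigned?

1.62·571287 − 0.35·5928391 = -1149451.910, which is > -1180401
-1.77·571287 − 0.09·5928391 = -1544733.180, which is < -1491578
-0.12·571287 + 1.38·5928391 = 8112625.140, which is > 8084061
This sign pattern matches J.

J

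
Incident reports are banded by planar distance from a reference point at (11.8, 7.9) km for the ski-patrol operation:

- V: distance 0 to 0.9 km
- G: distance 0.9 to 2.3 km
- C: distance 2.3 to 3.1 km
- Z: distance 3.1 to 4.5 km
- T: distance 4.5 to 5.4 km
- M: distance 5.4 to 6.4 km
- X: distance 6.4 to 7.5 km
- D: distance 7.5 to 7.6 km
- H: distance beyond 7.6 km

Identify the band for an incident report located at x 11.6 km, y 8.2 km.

V

Distance = √((11.6−11.8)² + (8.2−7.9)²) = √(0.040 + 0.090) = 0.361 km.
0 ≤ 0.361 < 0.9 → V.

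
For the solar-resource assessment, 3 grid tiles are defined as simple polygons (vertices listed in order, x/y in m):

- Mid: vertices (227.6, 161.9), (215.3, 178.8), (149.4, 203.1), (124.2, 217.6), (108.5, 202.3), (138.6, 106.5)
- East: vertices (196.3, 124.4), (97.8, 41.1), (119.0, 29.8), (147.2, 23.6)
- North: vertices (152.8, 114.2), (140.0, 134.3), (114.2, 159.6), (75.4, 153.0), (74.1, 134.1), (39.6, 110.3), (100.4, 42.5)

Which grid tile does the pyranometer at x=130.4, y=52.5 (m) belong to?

Cast a ray rightward from (130.4, 52.5). For each polygon, the edges (by vertex number in listed order) whose endpoints lie on opposite sides of y = 52.5, where each meets that height, and whether that is right or left of the point:
Mid: no edge straddles that height → 0 crossings.
East: 1–2 at x≈111.28 (left), 4–1 at x≈161.28 (right) → 1 crossing.
North: 6–7 at x≈91.43 (left), 7–1 at x≈107.71 (left) → 0 crossings.
Only East has an odd count, so the point is inside East.

East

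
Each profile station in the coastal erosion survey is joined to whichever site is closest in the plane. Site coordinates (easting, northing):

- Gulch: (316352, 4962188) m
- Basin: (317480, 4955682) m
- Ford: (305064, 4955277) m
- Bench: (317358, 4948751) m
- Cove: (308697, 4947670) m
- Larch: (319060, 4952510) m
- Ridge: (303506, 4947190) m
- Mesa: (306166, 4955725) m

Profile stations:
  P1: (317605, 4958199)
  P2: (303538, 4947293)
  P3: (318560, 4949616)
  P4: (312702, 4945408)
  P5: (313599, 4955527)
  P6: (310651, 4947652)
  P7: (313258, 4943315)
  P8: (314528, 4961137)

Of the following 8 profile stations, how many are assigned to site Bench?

P1 → Basin
P2 → Ridge
P3 → Bench
P4 → Cove
P5 → Basin
P6 → Cove
P7 → Cove
P8 → Gulch
1 of the 8 goes to Bench.

1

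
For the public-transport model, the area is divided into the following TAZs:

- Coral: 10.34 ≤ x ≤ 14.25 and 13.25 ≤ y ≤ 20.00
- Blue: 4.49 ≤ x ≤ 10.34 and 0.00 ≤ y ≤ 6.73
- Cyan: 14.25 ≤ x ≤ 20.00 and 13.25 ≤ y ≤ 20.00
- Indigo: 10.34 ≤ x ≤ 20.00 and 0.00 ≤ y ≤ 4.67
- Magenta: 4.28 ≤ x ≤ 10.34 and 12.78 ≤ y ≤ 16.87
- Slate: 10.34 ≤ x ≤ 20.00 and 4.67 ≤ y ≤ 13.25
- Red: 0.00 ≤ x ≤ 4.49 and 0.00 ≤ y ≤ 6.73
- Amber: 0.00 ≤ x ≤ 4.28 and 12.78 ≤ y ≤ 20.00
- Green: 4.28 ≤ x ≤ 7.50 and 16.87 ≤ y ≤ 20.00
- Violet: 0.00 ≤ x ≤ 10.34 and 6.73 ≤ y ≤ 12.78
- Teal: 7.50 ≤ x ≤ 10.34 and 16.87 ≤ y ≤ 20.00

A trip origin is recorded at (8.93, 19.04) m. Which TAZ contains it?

Teal

The point has x = 8.93 and y = 19.04.
Only Teal satisfies 7.50 ≤ x ≤ 10.34 and 16.87 ≤ y ≤ 20.00.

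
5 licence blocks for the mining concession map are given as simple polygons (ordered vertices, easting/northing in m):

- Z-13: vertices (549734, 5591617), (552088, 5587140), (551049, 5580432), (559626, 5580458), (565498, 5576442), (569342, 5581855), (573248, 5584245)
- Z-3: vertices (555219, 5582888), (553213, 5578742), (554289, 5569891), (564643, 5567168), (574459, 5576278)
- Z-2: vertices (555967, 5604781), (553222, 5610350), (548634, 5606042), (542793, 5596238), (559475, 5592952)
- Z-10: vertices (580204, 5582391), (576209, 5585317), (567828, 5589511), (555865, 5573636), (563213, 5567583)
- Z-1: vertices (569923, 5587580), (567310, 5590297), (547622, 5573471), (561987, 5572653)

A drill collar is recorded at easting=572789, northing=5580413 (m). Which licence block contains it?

Z-10

Cast a ray rightward from (572789, 5580413). For each polygon, the edges (by vertex number in listed order) whose endpoints lie on opposite sides of northing = 5580413, where each meets that height, and whether that is right or left of the point:
Z-13: 4–5 at easting≈559691.8 (left), 5–6 at easting≈568318.0 (left) → 0 crossings.
Z-3: 1–2 at easting≈554021.5 (left), 5–1 at easting≈562423.1 (left) → 0 crossings.
Z-2: no edge straddles that height → 0 crossings.
Z-10: 3–4 at easting≈560972.0 (left), 5–1 at easting≈577934.4 (right) → 1 crossing.
Z-1: 2–3 at easting≈555744.8 (left), 4–1 at easting≈566112.6 (left) → 0 crossings.
Only Z-10 has an odd count, so the point is inside Z-10.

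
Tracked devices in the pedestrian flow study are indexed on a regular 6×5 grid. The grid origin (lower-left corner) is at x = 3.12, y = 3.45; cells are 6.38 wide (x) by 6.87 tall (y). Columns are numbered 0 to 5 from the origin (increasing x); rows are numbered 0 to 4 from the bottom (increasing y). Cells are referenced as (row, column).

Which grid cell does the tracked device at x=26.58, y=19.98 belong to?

Column index: ⌊(26.58 − 3.12) / 6.38⌋ = ⌊3.677⌋ = 3
Row offset from origin: ⌊(19.98 − 3.45) / 6.87⌋ = ⌊2.406⌋ = 2 → row 2

(2, 3)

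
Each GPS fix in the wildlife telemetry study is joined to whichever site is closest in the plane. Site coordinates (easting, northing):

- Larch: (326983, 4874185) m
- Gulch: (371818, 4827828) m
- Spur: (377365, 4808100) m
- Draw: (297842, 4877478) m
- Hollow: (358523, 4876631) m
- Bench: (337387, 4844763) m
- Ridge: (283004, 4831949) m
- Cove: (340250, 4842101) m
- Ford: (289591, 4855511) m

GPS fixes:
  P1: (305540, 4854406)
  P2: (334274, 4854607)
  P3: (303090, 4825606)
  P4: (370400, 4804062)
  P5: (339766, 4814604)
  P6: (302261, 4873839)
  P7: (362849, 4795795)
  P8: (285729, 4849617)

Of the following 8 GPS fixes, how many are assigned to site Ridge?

1

P1 → Ford
P2 → Bench
P3 → Ridge
P4 → Spur
P5 → Cove
P6 → Draw
P7 → Spur
P8 → Ford
1 of the 8 goes to Ridge.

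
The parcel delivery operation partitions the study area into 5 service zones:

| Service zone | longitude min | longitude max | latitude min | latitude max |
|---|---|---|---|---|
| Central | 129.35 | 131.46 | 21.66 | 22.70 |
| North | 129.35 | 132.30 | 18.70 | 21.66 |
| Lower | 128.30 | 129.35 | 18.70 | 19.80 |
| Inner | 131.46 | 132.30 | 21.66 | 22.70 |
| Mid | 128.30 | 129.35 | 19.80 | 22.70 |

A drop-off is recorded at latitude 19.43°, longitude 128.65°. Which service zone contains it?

The point has longitude = 128.65 and latitude = 19.43.
Only Lower satisfies 128.30 ≤ longitude ≤ 129.35 and 18.70 ≤ latitude ≤ 19.80.

Lower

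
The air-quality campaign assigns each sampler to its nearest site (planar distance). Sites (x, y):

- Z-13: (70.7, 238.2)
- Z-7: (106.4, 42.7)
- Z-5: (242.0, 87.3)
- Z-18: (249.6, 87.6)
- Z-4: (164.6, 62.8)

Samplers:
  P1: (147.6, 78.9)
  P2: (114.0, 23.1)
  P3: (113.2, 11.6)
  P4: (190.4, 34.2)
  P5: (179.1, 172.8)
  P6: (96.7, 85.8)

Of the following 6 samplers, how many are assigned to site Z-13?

P1 → Z-4
P2 → Z-7
P3 → Z-7
P4 → Z-4
P5 → Z-5
P6 → Z-7
0 of the 6 go to Z-13.

0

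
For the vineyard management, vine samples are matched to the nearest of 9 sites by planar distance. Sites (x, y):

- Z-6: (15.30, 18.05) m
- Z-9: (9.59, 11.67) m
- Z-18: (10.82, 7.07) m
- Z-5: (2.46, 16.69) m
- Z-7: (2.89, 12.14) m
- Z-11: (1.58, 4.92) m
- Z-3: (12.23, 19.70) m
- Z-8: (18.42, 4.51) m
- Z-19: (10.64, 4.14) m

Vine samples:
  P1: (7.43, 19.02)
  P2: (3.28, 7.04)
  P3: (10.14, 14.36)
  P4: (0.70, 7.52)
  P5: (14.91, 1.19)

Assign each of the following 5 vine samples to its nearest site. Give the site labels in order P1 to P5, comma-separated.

P1 → Z-3 (d²=23.50)
P2 → Z-11 (d²=7.38)
P3 → Z-9 (d²=7.54)
P4 → Z-11 (d²=7.53)
P5 → Z-8 (d²=23.34)

Z-3, Z-11, Z-9, Z-11, Z-8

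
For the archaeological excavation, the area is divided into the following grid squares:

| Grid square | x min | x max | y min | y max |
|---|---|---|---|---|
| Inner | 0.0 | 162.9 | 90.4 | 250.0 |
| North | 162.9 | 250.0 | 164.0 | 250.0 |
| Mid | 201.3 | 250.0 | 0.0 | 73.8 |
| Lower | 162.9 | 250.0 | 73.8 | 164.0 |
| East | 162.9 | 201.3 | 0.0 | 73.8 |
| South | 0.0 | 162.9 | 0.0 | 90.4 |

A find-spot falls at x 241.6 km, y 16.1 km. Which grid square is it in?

Mid

The point has x = 241.6 and y = 16.1.
Only Mid satisfies 201.3 ≤ x ≤ 250.0 and 0.0 ≤ y ≤ 73.8.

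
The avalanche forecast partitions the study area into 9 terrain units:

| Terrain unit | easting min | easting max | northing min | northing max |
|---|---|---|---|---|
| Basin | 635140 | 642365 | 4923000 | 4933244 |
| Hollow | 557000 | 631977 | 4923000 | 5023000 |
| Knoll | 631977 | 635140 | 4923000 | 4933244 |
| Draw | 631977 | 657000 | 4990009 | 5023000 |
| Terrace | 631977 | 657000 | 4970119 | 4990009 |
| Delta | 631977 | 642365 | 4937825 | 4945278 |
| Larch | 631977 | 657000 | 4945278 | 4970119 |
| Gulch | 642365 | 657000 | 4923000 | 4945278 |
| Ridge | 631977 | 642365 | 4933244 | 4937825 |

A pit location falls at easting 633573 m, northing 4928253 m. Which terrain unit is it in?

Knoll

The point has easting = 633573 and northing = 4928253.
Only Knoll satisfies 631977 ≤ easting ≤ 635140 and 4923000 ≤ northing ≤ 4933244.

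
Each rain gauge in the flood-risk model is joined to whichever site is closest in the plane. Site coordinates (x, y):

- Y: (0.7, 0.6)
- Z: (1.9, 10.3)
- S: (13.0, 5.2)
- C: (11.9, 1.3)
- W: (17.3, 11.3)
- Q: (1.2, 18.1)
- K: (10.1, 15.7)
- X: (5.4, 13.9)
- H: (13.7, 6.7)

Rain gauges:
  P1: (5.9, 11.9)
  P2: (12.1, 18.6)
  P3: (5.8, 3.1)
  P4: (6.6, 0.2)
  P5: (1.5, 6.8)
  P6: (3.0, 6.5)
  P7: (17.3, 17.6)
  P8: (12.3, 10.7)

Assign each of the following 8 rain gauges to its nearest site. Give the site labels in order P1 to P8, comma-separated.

X, K, Y, C, Z, Z, W, H

P1 → X (d²=4.25)
P2 → K (d²=12.41)
P3 → Y (d²=32.26)
P4 → C (d²=29.30)
P5 → Z (d²=12.41)
P6 → Z (d²=15.65)
P7 → W (d²=39.69)
P8 → H (d²=17.96)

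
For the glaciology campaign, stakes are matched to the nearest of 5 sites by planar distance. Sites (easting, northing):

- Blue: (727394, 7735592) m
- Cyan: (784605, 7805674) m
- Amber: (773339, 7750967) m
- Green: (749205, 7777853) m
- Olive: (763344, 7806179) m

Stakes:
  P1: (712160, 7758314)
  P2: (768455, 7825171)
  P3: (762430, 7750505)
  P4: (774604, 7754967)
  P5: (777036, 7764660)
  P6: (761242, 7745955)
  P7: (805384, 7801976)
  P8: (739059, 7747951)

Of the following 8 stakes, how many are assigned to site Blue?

P1 → Blue
P2 → Olive
P3 → Amber
P4 → Amber
P5 → Amber
P6 → Amber
P7 → Cyan
P8 → Blue
2 of the 8 go to Blue.

2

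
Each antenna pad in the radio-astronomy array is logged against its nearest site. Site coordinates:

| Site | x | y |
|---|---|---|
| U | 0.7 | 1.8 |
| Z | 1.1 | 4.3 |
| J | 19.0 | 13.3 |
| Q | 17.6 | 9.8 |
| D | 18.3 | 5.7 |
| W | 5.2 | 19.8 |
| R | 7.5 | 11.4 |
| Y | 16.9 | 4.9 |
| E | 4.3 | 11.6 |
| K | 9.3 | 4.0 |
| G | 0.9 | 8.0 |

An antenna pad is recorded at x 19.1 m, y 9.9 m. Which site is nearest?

Q

Squared distances to each site:
U: 404.170; Z: 355.360; J: 11.570; Q: 2.260; D: 18.280; W: 291.220; R: 136.810; Y: 29.840; E: 221.930; K: 130.850; G: 334.850.
Minimum at Q.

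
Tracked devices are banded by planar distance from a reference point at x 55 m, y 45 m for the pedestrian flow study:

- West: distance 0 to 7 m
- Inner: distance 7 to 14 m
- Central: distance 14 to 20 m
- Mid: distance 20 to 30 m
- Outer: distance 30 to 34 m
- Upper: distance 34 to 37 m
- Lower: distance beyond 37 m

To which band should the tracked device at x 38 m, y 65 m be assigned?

Mid

Distance = √((38−55)² + (65−45)²) = √(289.000 + 400.000) = 26.249 m.
20 ≤ 26.249 < 30 → Mid.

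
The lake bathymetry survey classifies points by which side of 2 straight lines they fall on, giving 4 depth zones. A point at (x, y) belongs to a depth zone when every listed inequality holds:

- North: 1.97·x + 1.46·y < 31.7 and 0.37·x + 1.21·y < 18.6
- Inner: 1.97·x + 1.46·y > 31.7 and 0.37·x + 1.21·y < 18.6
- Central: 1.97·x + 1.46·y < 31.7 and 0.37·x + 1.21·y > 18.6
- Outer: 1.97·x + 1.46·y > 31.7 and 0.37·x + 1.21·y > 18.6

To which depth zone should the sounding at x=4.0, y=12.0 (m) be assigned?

North

1.97·4.0 + 1.46·12.0 = 25.400, which is < 31.7
0.37·4.0 + 1.21·12.0 = 16.000, which is < 18.6
This sign pattern matches North.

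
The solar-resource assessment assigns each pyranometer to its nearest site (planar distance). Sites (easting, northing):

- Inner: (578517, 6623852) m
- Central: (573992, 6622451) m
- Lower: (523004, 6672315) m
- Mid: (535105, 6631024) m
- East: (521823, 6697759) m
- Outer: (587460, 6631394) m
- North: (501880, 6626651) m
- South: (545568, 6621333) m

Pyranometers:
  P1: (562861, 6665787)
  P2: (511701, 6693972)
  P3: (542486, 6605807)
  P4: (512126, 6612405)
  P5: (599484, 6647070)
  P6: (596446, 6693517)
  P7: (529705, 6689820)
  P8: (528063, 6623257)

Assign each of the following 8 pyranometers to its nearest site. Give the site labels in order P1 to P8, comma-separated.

Lower, East, South, North, Outer, Outer, East, Mid

P1 → Lower (d²=1631195233.00)
P2 → East (d²=116796253.00)
P3 → South (d²=250555400.00)
P4 → North (d²=307929032.00)
P5 → Outer (d²=390313552.00)
P6 → Outer (d²=3940015325.00)
P7 → East (d²=125153645.00)
P8 → Mid (d²=109916053.00)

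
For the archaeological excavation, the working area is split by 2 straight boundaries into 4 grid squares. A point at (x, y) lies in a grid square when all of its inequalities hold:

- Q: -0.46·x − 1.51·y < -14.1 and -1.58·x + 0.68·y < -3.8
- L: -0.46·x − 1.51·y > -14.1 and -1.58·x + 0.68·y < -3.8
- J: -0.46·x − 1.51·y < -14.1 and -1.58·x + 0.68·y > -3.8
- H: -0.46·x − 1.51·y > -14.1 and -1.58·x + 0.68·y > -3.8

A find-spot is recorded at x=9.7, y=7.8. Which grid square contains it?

Q

-0.46·9.7 − 1.51·7.8 = -16.240, which is < -14.1
-1.58·9.7 + 0.68·7.8 = -10.022, which is < -3.8
This sign pattern matches Q.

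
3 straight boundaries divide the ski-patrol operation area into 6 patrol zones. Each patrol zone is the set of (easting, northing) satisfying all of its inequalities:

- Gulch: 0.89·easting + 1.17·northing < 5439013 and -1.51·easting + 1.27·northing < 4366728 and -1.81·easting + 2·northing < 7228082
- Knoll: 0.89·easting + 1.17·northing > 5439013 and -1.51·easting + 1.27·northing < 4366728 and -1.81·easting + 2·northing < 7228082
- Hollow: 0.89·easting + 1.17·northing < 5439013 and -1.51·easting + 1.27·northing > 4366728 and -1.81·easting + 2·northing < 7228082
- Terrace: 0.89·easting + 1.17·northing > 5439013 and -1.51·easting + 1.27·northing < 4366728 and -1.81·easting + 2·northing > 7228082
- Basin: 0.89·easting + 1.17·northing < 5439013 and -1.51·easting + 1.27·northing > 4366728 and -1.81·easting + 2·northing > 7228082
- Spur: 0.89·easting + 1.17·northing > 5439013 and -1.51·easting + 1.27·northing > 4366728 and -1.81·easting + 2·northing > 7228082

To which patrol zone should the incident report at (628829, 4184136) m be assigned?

0.89·628829 + 1.17·4184136 = 5455096.930, which is > 5439013
-1.51·628829 + 1.27·4184136 = 4364320.930, which is < 4366728
-1.81·628829 + 2·4184136 = 7230091.510, which is > 7228082
This sign pattern matches Terrace.

Terrace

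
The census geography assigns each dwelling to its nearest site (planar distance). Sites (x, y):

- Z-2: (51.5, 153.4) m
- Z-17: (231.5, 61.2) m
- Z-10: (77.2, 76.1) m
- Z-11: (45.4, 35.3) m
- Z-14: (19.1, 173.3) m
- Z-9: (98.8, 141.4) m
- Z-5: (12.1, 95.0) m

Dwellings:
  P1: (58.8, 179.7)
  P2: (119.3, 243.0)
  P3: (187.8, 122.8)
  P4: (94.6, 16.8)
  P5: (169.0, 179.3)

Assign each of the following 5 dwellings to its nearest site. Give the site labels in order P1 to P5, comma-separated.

P1 → Z-2 (d²=744.98)
P2 → Z-9 (d²=10742.81)
P3 → Z-17 (d²=5704.25)
P4 → Z-11 (d²=2762.89)
P5 → Z-9 (d²=6364.45)

Z-2, Z-9, Z-17, Z-11, Z-9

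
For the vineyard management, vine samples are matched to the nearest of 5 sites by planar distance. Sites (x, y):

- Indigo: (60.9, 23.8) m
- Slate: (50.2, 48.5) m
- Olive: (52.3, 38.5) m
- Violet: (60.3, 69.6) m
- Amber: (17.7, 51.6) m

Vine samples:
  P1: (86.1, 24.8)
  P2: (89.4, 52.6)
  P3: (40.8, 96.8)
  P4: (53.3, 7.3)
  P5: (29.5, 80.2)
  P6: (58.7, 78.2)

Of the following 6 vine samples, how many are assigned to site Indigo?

P1 → Indigo
P2 → Violet
P3 → Violet
P4 → Indigo
P5 → Amber
P6 → Violet
2 of the 6 go to Indigo.

2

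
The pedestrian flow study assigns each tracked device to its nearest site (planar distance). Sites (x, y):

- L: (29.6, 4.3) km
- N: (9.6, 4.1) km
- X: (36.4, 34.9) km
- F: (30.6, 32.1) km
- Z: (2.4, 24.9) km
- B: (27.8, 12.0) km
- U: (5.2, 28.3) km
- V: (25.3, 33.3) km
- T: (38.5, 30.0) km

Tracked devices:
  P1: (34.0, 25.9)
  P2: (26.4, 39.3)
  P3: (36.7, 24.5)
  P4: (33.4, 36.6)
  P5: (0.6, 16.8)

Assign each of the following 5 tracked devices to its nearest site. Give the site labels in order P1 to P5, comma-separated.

T, V, T, X, Z

P1 → T (d²=37.06)
P2 → V (d²=37.21)
P3 → T (d²=33.49)
P4 → X (d²=11.89)
P5 → Z (d²=68.85)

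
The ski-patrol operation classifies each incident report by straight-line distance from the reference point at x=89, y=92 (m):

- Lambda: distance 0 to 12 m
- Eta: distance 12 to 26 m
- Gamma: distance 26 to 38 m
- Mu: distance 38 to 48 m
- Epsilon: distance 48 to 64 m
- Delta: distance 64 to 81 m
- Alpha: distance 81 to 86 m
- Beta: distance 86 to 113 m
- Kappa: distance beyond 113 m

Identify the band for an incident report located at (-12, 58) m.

Distance = √((-12−89)² + (58−92)²) = √(10201.000 + 1156.000) = 106.569 m.
86 ≤ 106.569 < 113 → Beta.

Beta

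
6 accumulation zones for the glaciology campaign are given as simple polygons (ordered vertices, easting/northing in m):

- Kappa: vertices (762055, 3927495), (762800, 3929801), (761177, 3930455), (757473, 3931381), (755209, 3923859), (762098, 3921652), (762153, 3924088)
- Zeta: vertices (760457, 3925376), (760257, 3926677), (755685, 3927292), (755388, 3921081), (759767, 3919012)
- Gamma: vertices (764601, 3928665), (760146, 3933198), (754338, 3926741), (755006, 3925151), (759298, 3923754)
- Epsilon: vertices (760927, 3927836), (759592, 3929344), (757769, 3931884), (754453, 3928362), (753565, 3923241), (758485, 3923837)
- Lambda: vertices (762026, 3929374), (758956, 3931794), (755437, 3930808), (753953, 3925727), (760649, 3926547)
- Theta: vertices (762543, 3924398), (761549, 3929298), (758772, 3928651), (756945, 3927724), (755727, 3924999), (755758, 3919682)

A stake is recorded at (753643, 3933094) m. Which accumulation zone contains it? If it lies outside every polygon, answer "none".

Cast a ray rightward from (753643, 3933094). For each polygon, the edges (by vertex number in listed order) whose endpoints lie on opposite sides of northing = 3933094, where each meets that height, and whether that is right or left of the point:
Kappa: no edge straddles that height → 0 crossings.
Zeta: no edge straddles that height → 0 crossings.
Gamma: 1–2 at easting≈760248.2 (right), 2–3 at easting≈760052.5 (right) → 2 crossings.
Epsilon: no edge straddles that height → 0 crossings.
Lambda: no edge straddles that height → 0 crossings.
Theta: no edge straddles that height → 0 crossings.
All counts are even, so the point lies outside every listed polygon.

none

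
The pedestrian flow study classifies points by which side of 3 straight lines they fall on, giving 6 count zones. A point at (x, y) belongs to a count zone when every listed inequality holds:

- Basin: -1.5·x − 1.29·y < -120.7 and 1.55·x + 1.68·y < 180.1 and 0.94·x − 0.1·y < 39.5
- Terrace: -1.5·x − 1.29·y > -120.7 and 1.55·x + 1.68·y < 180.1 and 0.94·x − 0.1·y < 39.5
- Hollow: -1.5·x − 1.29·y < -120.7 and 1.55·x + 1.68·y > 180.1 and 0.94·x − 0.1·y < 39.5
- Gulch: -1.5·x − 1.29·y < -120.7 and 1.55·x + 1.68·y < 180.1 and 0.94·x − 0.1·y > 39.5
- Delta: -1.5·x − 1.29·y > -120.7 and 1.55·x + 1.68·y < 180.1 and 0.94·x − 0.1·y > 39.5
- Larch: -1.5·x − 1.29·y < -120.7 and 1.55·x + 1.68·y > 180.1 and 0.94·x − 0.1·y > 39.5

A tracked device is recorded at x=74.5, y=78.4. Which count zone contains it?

-1.5·74.5 − 1.29·78.4 = -212.886, which is < -120.7
1.55·74.5 + 1.68·78.4 = 247.187, which is > 180.1
0.94·74.5 − 0.1·78.4 = 62.190, which is > 39.5
This sign pattern matches Larch.

Larch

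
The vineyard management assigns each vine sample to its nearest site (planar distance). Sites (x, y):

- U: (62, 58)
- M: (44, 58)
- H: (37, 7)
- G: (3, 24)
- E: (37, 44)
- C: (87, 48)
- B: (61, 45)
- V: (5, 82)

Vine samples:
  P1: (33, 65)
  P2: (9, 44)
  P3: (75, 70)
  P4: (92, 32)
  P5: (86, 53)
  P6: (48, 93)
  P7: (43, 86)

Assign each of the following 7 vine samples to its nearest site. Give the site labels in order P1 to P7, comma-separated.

M, G, U, C, C, M, M

P1 → M (d²=170.00)
P2 → G (d²=436.00)
P3 → U (d²=313.00)
P4 → C (d²=281.00)
P5 → C (d²=26.00)
P6 → M (d²=1241.00)
P7 → M (d²=785.00)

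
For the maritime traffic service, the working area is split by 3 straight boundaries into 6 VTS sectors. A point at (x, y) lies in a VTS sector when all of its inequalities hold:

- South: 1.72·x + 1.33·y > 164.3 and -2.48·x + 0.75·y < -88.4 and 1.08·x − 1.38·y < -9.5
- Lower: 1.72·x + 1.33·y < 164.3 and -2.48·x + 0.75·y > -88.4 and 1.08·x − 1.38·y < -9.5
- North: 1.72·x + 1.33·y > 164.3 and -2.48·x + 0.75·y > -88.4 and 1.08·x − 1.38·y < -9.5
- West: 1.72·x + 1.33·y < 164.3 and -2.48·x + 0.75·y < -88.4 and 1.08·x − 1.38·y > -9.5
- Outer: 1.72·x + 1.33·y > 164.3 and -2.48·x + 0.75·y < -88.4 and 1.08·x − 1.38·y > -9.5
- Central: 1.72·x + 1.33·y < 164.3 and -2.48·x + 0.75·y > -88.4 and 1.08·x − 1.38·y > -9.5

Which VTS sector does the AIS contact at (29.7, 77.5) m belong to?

1.72·29.7 + 1.33·77.5 = 154.159, which is < 164.3
-2.48·29.7 + 0.75·77.5 = -15.531, which is > -88.4
1.08·29.7 − 1.38·77.5 = -74.874, which is < -9.5
This sign pattern matches Lower.

Lower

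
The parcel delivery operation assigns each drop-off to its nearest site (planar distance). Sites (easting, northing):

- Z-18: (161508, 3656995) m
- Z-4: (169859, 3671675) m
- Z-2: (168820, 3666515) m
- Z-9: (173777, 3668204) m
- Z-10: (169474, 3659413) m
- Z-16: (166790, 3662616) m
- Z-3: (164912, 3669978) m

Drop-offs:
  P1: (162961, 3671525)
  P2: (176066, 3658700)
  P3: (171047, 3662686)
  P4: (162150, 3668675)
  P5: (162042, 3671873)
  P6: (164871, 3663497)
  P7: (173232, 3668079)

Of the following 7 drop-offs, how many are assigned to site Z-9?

P1 → Z-3
P2 → Z-10
P3 → Z-10
P4 → Z-3
P5 → Z-3
P6 → Z-16
P7 → Z-9
1 of the 7 goes to Z-9.

1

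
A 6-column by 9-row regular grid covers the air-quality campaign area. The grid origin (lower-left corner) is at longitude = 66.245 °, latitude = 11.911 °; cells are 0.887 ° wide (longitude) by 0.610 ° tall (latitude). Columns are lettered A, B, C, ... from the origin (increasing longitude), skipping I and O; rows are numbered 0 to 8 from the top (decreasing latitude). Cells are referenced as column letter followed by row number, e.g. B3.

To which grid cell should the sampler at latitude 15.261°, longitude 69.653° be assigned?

D3

Column index: ⌊(69.653 − 66.245) / 0.887⌋ = ⌊3.842⌋ = 3 → column D
Row offset from origin: ⌊(15.261 − 11.911) / 0.610⌋ = ⌊5.492⌋ = 5 → row 3 (counted from top)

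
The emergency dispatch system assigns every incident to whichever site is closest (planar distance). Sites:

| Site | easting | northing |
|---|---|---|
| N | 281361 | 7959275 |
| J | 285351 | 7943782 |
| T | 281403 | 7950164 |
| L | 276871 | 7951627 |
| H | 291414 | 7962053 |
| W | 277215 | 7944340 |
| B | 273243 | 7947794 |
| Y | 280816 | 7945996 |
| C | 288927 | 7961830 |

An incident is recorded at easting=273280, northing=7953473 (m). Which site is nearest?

L

Squared distances to each site:
N: 98965765.000; J: 239624522.000; T: 76932610.000; L: 16302997.000; H: 402458356.000; W: 98895914.000; B: 32252410.000; Y: 112696825.000; C: 314668058.000.
Minimum at L.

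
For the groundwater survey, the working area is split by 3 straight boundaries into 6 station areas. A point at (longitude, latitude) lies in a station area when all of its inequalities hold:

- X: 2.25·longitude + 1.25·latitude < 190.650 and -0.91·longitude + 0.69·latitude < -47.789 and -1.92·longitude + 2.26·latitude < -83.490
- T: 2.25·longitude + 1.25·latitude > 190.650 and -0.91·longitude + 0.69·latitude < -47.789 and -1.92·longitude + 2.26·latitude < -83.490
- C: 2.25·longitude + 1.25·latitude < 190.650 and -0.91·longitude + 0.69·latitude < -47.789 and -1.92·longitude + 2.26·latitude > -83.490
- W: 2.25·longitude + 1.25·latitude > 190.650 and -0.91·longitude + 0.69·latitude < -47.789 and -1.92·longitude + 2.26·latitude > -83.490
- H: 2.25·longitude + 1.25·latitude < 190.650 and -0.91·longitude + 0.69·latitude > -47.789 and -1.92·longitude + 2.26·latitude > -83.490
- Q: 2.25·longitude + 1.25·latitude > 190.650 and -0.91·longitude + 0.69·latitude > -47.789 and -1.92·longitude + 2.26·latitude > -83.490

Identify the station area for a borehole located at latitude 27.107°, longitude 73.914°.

W

2.25·73.914 + 1.25·27.107 = 200.190, which is > 190.650
-0.91·73.914 + 0.69·27.107 = -48.558, which is < -47.789
-1.92·73.914 + 2.26·27.107 = -80.653, which is > -83.490
This sign pattern matches W.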